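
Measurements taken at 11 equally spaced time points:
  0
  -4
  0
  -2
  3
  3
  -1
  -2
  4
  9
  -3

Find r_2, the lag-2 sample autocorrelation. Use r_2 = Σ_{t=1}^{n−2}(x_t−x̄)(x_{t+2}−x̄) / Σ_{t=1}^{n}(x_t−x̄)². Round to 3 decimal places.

-0.311

Mean x̄ = (0 − 4 + 0 − 2 + 3 + 3 − 1 − 2 + 4 + 9 − 3)/11 = 0.6364
Numerator Σ_{t=1}^{9}(x_t−x̄)(x_{t+2}−x̄) = -44.9917
Denominator Σ(x_t−x̄)² = 144.5455
r_2 = -44.9917 / 144.5455 = -0.311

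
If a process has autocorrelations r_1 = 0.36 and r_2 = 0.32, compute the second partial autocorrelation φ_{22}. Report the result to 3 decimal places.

0.219

φ_{22} = (r_2 − r_1²) / (1 − r_1²)
r_1² = (0.36)² = 0.1296
Numerator = 0.32 − 0.1296 = 0.1904; denominator = 1 − 0.1296 = 0.8704
φ_{22} = 0.1904 / 0.8704 = 0.219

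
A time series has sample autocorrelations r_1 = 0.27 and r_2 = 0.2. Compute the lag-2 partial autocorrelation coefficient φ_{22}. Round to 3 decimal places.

φ_{22} = (r_2 − r_1²) / (1 − r_1²)
r_1² = (0.27)² = 0.0729
Numerator = 0.2 − 0.0729 = 0.1271; denominator = 1 − 0.0729 = 0.9271
φ_{22} = 0.1271 / 0.9271 = 0.137

0.137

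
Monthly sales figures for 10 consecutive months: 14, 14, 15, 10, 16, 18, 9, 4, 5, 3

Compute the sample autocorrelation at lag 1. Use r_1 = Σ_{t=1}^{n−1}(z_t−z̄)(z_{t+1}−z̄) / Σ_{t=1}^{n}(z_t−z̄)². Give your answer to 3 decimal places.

Mean z̄ = (14 + 14 + 15 + 10 + 16 + 18 + 9 + 4 + 5 + 3)/10 = 10.8000
Numerator Σ_{t=1}^{9}(z_t−z̄)(z_{t+1}−z̄) = 137.5600
Denominator Σ(z_t−z̄)² = 261.6000
r_1 = 137.5600 / 261.6000 = 0.526

0.526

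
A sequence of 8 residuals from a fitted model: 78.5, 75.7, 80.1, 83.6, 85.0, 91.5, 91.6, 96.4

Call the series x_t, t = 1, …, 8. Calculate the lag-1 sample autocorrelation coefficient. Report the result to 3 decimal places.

0.627

Mean x̄ = (78.5 + 75.7 + 80.1 + 83.6 + 85.0 + 91.5 + 91.6 + 96.4)/8 = 85.3000
Deviations from mean: -6.8000, -9.6000, -5.2000, -1.7000, -0.3000, 6.2000, 6.3000, 11.1000
Σ(x_t−x̄)(x_{t+1}−x̄) = (65.2800) + (49.9200) + (8.8400) + (0.5100) + (-1.8600) + (39.0600) + (69.9300) = 231.6800
Denominator Σ(x_t−x̄)² = 369.7600
r_1 = 231.6800 / 369.7600 = 0.627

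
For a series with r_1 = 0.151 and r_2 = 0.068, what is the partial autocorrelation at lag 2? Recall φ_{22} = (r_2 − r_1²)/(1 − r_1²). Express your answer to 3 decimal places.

0.046

φ_{22} = (r_2 − r_1²) / (1 − r_1²)
r_1² = (0.151)² = 0.022801
Numerator = 0.068 − 0.0228 = 0.0452; denominator = 1 − 0.0228 = 0.9772
φ_{22} = 0.0452 / 0.9772 = 0.046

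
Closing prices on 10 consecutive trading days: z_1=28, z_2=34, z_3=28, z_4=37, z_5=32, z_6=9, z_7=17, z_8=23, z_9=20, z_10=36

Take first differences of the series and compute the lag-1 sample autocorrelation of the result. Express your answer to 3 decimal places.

-0.198

First differences Δz: 6, -6, 9, -5, -23, 8, 6, -3, 16
Mean of differences = 0.8889
Numerator Σ(Δz_t−Δz̄)(Δz_{t+1}−Δz̄) = -210.3457
Denominator Σ(Δz_t−Δz̄)² = 1064.8889
r_1(Δz) = -210.3457 / 1064.8889 = -0.198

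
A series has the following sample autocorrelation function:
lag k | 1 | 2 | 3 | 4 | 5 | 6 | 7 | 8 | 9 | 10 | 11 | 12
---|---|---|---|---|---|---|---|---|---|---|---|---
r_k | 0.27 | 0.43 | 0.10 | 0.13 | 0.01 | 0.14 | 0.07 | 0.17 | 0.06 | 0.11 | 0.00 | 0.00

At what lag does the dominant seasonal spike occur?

2

The largest autocorrelation is r_2 = 0.43; the remaining lags stay at or below 0.27.
The dominant spike at lag 2 indicates a seasonal period of 2.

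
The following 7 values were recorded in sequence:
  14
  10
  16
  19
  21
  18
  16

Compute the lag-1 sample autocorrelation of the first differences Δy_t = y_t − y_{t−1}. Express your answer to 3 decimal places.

-0.036

First differences Δy: -4, 6, 3, 2, -3, -2
Mean of differences = 0.3333
Numerator Σ(Δy_t−Δȳ)(Δy_{t+1}−Δȳ) = -2.7778
Denominator Σ(Δy_t−Δȳ)² = 77.3333
r_1(Δy) = -2.7778 / 77.3333 = -0.036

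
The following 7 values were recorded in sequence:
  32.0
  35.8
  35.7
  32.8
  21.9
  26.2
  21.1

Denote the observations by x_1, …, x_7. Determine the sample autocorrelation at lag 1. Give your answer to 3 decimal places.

0.442

Mean x̄ = (32.0 + 35.8 + 35.7 + 32.8 + 21.9 + 26.2 + 21.1)/7 = 29.3571
Deviations from mean: 2.6429, 6.4429, 6.3429, 3.4429, -7.4571, -3.1571, -8.2571
Σ(x_t−x̄)(x_{t+1}−x̄) = (17.0276) + (40.8661) + (21.8376) + (-25.6739) + (23.5433) + (26.0690) = 103.6696
Denominator Σ(x_t−x̄)² = 234.3371
r_1 = 103.6696 / 234.3371 = 0.442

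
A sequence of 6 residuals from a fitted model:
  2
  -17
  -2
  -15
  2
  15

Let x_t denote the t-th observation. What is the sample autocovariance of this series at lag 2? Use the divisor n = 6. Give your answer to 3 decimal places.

-5.500

Mean x̄ = (2 − 17 − 2 − 15 + 2 + 15)/6 = -2.5000
Deviations: 4.5000, -14.5000, 0.5000, -12.5000, 4.5000, 17.5000
Σ_{t=1}^{4}(x_t−x̄)(x_{t+2}−x̄) = -33.0000
γ_2 = -33.0000 / 6 = -5.500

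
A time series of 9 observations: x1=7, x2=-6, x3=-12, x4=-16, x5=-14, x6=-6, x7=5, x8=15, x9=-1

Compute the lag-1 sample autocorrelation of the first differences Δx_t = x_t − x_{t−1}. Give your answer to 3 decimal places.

0.222

First differences Δx: -13, -6, -4, 2, 8, 11, 10, -16
Mean of differences = -1.0000
Numerator Σ(Δx_t−Δx̄)(Δx_{t+1}−Δx̄) = 168.0000
Denominator Σ(Δx_t−Δx̄)² = 758.0000
r_1(Δx) = 168.0000 / 758.0000 = 0.222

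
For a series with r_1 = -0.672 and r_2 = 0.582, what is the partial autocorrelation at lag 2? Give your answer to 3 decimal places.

φ_{22} = (r_2 − r_1²) / (1 − r_1²)
r_1² = (-0.672)² = 0.451584
Numerator = 0.582 − 0.4516 = 0.1304; denominator = 1 − 0.4516 = 0.5484
φ_{22} = 0.1304 / 0.5484 = 0.238

0.238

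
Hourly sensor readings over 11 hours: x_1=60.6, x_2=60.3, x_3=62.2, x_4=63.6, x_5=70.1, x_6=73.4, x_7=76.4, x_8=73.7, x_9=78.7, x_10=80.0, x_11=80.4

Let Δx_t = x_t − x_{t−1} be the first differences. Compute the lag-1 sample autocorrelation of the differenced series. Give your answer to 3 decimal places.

-0.239

First differences Δx: -0.3, 1.9, 1.4, 6.5, 3.3, 3.0, -2.7, 5.0, 1.3, 0.4
Mean of differences = 1.9800
Numerator Σ(Δx_t−Δx̄)(Δx_{t+1}−Δx̄) = -14.9664
Denominator Σ(Δx_t−Δx̄)² = 62.7360
r_1(Δx) = -14.9664 / 62.7360 = -0.239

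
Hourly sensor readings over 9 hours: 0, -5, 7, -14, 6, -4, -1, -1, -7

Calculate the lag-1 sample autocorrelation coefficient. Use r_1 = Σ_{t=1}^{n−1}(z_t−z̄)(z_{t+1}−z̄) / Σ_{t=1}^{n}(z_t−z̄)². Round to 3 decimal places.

-0.777

Mean z̄ = (0 − 5 + 7 − 14 + 6 − 4 − 1 − 1 − 7)/9 = -2.1111
Numerator Σ_{t=1}^{8}(z_t−z̄)(z_{t+1}−z̄) = -258.7901
Denominator Σ(z_t−z̄)² = 332.8889
r_1 = -258.7901 / 332.8889 = -0.777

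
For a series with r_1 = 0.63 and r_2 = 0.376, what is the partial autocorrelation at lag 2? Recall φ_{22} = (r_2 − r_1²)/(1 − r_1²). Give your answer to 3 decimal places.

φ_{22} = (r_2 − r_1²) / (1 − r_1²)
r_1² = (0.63)² = 0.3969
Numerator = 0.376 − 0.3969 = -0.0209; denominator = 1 − 0.3969 = 0.6031
φ_{22} = -0.0209 / 0.6031 = -0.035

-0.035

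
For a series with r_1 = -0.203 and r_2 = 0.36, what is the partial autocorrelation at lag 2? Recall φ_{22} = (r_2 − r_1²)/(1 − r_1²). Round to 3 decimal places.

0.332

φ_{22} = (r_2 − r_1²) / (1 − r_1²)
r_1² = (-0.203)² = 0.041209
Numerator = 0.36 − 0.0412 = 0.3188; denominator = 1 − 0.0412 = 0.9588
φ_{22} = 0.3188 / 0.9588 = 0.332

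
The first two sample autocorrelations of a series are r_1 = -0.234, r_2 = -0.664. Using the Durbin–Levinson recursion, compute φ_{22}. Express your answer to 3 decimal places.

-0.760

φ_{22} = (r_2 − r_1²) / (1 − r_1²)
r_1² = (-0.234)² = 0.054756
Numerator = -0.664 − 0.0548 = -0.7188; denominator = 1 − 0.0548 = 0.9452
φ_{22} = -0.7188 / 0.9452 = -0.760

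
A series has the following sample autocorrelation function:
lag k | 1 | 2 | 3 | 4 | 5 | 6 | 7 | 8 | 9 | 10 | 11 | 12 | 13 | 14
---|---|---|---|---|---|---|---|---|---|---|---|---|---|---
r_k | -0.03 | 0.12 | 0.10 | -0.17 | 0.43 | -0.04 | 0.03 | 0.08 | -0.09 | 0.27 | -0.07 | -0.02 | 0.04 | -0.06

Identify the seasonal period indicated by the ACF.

The largest autocorrelation is r_5 = 0.43, with a weaker echo at lag 10 (0.27); the remaining lags stay at or below 0.12.
The dominant spike at lag 5 indicates a seasonal period of 5.

5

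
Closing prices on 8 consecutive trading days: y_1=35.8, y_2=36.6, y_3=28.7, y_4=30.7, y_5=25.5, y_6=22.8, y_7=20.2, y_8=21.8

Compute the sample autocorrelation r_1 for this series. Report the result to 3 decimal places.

0.616

Mean ȳ = (35.8 + 36.6 + 28.7 + 30.7 + 25.5 + 22.8 + 20.2 + 21.8)/8 = 27.7625
Deviations from mean: 8.0375, 8.8375, 0.9375, 2.9375, -2.2625, -4.9625, -7.5625, -5.9625
Σ(y_t−ȳ)(y_{t+1}−ȳ) = (71.0314) + (8.2852) + (2.7539) + (-6.6461) + (11.2277) + (37.5289) + (45.0914) = 169.2723
Denominator Σ(y_t−ȳ)² = 274.6988
r_1 = 169.2723 / 274.6988 = 0.616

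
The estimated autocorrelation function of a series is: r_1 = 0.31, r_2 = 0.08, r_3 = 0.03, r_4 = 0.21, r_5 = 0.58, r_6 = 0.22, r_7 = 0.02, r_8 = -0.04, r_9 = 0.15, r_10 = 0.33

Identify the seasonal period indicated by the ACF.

5

The largest autocorrelation is r_5 = 0.58, with a weaker echo at lag 10 (0.33); the remaining lags stay at or below 0.31. The elevated value at lag 1 (0.31), dropping to 0.08 at lag 2, reflects decaying short-term dependence rather than seasonality.
The dominant spike at lag 5 indicates a seasonal period of 5.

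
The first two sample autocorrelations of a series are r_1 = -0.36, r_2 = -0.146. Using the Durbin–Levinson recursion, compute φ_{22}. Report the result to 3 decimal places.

-0.317

φ_{22} = (r_2 − r_1²) / (1 − r_1²)
r_1² = (-0.36)² = 0.1296
Numerator = -0.146 − 0.1296 = -0.2756; denominator = 1 − 0.1296 = 0.8704
φ_{22} = -0.2756 / 0.8704 = -0.317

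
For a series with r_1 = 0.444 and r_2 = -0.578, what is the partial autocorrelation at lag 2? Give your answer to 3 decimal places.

φ_{22} = (r_2 − r_1²) / (1 − r_1²)
r_1² = (0.444)² = 0.197136
Numerator = -0.578 − 0.1971 = -0.7751; denominator = 1 − 0.1971 = 0.8029
φ_{22} = -0.7751 / 0.8029 = -0.965

-0.965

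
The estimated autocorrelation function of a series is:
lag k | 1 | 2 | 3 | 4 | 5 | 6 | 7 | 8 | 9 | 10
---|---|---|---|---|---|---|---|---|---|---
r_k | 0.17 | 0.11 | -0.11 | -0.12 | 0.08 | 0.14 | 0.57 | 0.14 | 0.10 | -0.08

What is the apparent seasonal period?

7

The largest autocorrelation is r_7 = 0.57; the remaining lags stay at or below 0.17.
The dominant spike at lag 7 indicates a seasonal period of 7.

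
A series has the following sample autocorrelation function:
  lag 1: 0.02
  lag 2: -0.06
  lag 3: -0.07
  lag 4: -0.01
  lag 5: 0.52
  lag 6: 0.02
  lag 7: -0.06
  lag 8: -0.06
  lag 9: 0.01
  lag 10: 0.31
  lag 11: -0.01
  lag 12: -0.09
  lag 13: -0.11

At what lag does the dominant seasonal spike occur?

5

The largest autocorrelation is r_5 = 0.52, with a weaker echo at lag 10 (0.31); the remaining lags stay at or below 0.02.
The dominant spike at lag 5 indicates a seasonal period of 5.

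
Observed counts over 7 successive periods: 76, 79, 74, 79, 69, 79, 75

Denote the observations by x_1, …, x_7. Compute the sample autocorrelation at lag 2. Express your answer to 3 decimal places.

Mean x̄ = (76 + 79 + 74 + 79 + 69 + 79 + 75)/7 = 75.8571
Deviations from mean: 0.1429, 3.1429, -1.8571, 3.1429, -6.8571, 3.1429, -0.8571
Σ(x_t−x̄)(x_{t+2}−x̄) = (-0.2653) + (9.8776) + (12.7347) + (9.8776) + (5.8776) = 38.1020
Denominator Σ(x_t−x̄)² = 80.8571
r_2 = 38.1020 / 80.8571 = 0.471

0.471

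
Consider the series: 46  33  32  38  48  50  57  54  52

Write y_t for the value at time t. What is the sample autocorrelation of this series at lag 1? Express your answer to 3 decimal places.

Mean ȳ = (46 + 33 + 32 + 38 + 48 + 50 + 57 + 54 + 52)/9 = 45.5556
Numerator Σ_{t=1}^{8}(y_t−ȳ)(y_{t+1}−ȳ) = 461.3580
Denominator Σ(y_t−ȳ)² = 668.2222
r_1 = 461.3580 / 668.2222 = 0.690

0.690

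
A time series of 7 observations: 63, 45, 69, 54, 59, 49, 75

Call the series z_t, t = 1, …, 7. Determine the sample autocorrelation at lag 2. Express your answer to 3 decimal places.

0.230

Mean z̄ = (63 + 45 + 69 + 54 + 59 + 49 + 75)/7 = 59.1429
Deviations from mean: 3.8571, -14.1429, 9.8571, -5.1429, -0.1429, -10.1429, 15.8571
Numerator Σ_{t=1}^{5}(z_t−z̄)(z_{t+2}−z̄) = 159.2449
Denominator Σ(z_t−z̄)² = 692.8571
r_2 = 159.2449 / 692.8571 = 0.230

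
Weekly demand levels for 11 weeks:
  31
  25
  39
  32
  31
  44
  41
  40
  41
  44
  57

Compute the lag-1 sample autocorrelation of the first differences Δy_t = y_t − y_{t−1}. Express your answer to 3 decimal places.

First differences Δy: -6, 14, -7, -1, 13, -3, -1, 1, 3, 13
Mean of differences = 2.6000
Numerator Σ(Δy_t−Δȳ)(Δy_{t+1}−Δȳ) = -239.1600
Denominator Σ(Δy_t−Δȳ)² = 572.4000
r_1(Δy) = -239.1600 / 572.4000 = -0.418

-0.418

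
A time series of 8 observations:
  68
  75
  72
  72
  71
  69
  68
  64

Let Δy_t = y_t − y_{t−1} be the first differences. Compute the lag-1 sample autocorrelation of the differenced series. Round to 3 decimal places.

-0.223

First differences Δy: 7, -3, 0, -1, -2, -1, -4
Mean of differences = -0.5714
Numerator Σ(Δy_t−Δȳ)(Δy_{t+1}−Δȳ) = -17.3265
Denominator Σ(Δy_t−Δȳ)² = 77.7143
r_1(Δy) = -17.3265 / 77.7143 = -0.223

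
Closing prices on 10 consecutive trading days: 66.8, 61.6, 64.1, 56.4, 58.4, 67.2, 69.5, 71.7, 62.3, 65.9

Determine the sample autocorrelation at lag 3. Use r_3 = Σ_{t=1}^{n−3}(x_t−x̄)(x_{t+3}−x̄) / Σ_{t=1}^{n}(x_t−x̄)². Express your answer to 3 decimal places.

Mean x̄ = (66.8 + 61.6 + 64.1 + 56.4 + 58.4 + 67.2 + 69.5 + 71.7 + 62.3 + 65.9)/10 = 64.3900
Numerator Σ_{t=1}^{7}(x_t−x̄)(x_{t+3}−x̄) = -86.1313
Denominator Σ(x_t−x̄)² = 207.4890
r_3 = -86.1313 / 207.4890 = -0.415

-0.415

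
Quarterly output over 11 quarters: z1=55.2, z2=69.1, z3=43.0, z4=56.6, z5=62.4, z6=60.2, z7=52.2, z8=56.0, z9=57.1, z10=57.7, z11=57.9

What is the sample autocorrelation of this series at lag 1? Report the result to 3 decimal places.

Mean z̄ = (55.2 + 69.1 + 43.0 + 56.6 + 62.4 + 60.2 + 52.2 + 56.0 + 57.1 + 57.7 + 57.9)/11 = 57.0364
Numerator Σ_{t=1}^{10}(z_t−z̄)(z_{t+1}−z̄) = -180.4686
Denominator Σ(z_t−z̄)² = 410.5455
r_1 = -180.4686 / 410.5455 = -0.440

-0.440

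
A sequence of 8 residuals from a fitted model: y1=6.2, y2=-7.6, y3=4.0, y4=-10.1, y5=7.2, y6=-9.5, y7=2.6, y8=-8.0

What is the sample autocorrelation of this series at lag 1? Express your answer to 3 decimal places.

-0.838

Mean ȳ = (6.2 − 7.6 + 4.0 − 10.1 + 7.2 − 9.5 + 2.6 − 8.0)/8 = -1.9000
Σ(y_t−ȳ)(y_{t+1}−ȳ) = (-46.1700) + (-33.6300) + (-48.3800) + (-74.6200) + (-69.1600) + (-34.2000) + (-27.4500) = -333.6100
Denominator Σ(y_t−ȳ)² = 398.1800
r_1 = -333.6100 / 398.1800 = -0.838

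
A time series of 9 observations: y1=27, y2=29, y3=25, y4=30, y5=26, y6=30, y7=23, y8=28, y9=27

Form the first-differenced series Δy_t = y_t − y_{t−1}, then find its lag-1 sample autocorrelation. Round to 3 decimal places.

-0.868

First differences Δy: 2, -4, 5, -4, 4, -7, 5, -1
Mean of differences = 0.0000
Numerator Σ(Δy_t−Δȳ)(Δy_{t+1}−Δȳ) = -132.0000
Denominator Σ(Δy_t−Δȳ)² = 152.0000
r_1(Δy) = -132.0000 / 152.0000 = -0.868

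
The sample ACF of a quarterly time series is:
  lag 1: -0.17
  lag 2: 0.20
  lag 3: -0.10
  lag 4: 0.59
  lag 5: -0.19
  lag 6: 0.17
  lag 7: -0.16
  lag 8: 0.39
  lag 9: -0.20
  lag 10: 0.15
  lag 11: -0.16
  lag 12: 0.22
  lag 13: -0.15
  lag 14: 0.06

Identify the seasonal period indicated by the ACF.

4

The largest autocorrelation is r_4 = 0.59, with weaker echoes at lags 8 (0.39) and 12 (0.22); the remaining lags stay at or below 0.20.
The dominant spike at lag 4 indicates a seasonal period of 4.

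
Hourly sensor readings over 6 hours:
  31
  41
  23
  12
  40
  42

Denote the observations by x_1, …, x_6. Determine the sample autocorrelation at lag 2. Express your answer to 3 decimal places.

Mean x̄ = (31 + 41 + 23 + 12 + 40 + 42)/6 = 31.5000
Deviations from mean: -0.5000, 9.5000, -8.5000, -19.5000, 8.5000, 10.5000
Numerator Σ_{t=1}^{4}(x_t−x̄)(x_{t+2}−x̄) = -458.0000
Denominator Σ(x_t−x̄)² = 725.5000
r_2 = -458.0000 / 725.5000 = -0.631

-0.631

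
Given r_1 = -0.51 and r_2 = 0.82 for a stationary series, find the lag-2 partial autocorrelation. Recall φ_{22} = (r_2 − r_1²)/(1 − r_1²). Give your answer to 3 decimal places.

0.757

φ_{22} = (r_2 − r_1²) / (1 − r_1²)
r_1² = (-0.51)² = 0.2601
Numerator = 0.82 − 0.2601 = 0.5599; denominator = 1 − 0.2601 = 0.7399
φ_{22} = 0.5599 / 0.7399 = 0.757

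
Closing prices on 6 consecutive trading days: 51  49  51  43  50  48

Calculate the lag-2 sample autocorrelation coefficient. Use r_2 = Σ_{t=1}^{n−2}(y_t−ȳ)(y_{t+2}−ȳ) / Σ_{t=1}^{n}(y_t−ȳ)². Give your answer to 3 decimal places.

0.230

Mean ȳ = (51 + 49 + 51 + 43 + 50 + 48)/6 = 48.6667
Deviations from mean: 2.3333, 0.3333, 2.3333, -5.6667, 1.3333, -0.6667
Σ(y_t−ȳ)(y_{t+2}−ȳ) = (5.4444) + (-1.8889) + (3.1111) + (3.7778) = 10.4444
Denominator Σ(y_t−ȳ)² = 45.3333
r_2 = 10.4444 / 45.3333 = 0.230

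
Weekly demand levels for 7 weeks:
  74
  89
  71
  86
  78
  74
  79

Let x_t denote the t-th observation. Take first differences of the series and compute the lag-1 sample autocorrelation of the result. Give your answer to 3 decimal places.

First differences Δx: 15, -18, 15, -8, -4, 5
Mean of differences = 0.8333
Numerator Σ(Δx_t−Δx̄)(Δx_{t+1}−Δx̄) = -636.1944
Denominator Σ(Δx_t−Δx̄)² = 874.8333
r_1(Δx) = -636.1944 / 874.8333 = -0.727

-0.727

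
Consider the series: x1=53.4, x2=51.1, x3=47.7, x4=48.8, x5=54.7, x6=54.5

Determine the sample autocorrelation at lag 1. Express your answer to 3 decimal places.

Mean x̄ = (53.4 + 51.1 + 47.7 + 48.8 + 54.7 + 54.5)/6 = 51.7000
Deviations from mean: 1.7000, -0.6000, -4.0000, -2.9000, 3.0000, 2.8000
Numerator Σ_{t=1}^{5}(x_t−x̄)(x_{t+1}−x̄) = 12.6800
Denominator Σ(x_t−x̄)² = 44.5000
r_1 = 12.6800 / 44.5000 = 0.285

0.285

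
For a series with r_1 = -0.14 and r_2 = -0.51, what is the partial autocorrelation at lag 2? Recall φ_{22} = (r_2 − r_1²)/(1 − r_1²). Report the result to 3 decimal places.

φ_{22} = (r_2 − r_1²) / (1 − r_1²)
r_1² = (-0.14)² = 0.0196
Numerator = -0.51 − 0.0196 = -0.5296; denominator = 1 − 0.0196 = 0.9804
φ_{22} = -0.5296 / 0.9804 = -0.540

-0.540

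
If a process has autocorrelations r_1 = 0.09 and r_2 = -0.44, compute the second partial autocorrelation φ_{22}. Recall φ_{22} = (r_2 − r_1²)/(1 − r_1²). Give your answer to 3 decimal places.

φ_{22} = (r_2 − r_1²) / (1 − r_1²)
r_1² = (0.09)² = 0.0081
Numerator = -0.44 − 0.0081 = -0.4481; denominator = 1 − 0.0081 = 0.9919
φ_{22} = -0.4481 / 0.9919 = -0.452

-0.452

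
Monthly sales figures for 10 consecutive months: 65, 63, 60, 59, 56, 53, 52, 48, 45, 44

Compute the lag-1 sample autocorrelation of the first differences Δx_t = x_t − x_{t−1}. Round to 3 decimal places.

-0.444

First differences Δx: -2, -3, -1, -3, -3, -1, -4, -3, -1
Mean of differences = -2.3333
Numerator Σ(Δx_t−Δx̄)(Δx_{t+1}−Δx̄) = -4.4444
Denominator Σ(Δx_t−Δx̄)² = 10.0000
r_1(Δx) = -4.4444 / 10.0000 = -0.444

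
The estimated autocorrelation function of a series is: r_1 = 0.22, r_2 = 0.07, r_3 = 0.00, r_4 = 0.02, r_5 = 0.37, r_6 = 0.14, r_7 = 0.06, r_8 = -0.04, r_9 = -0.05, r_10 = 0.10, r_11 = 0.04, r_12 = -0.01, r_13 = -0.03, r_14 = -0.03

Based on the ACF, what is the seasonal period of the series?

The largest autocorrelation is r_5 = 0.37; the remaining lags stay at or below 0.22. The elevated value at lag 1 (0.22), dropping to 0.07 at lag 2, reflects decaying short-term dependence rather than seasonality.
The dominant spike at lag 5 indicates a seasonal period of 5.

5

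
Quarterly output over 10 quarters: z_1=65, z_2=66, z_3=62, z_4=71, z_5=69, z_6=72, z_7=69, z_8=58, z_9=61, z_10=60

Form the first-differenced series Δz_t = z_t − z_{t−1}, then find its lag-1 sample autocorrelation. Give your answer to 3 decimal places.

-0.319

First differences Δz: 1, -4, 9, -2, 3, -3, -11, 3, -1
Mean of differences = -0.5556
Numerator Σ(Δz_t−Δz̄)(Δz_{t+1}−Δz̄) = -79.0864
Denominator Σ(Δz_t−Δz̄)² = 248.2222
r_1(Δz) = -79.0864 / 248.2222 = -0.319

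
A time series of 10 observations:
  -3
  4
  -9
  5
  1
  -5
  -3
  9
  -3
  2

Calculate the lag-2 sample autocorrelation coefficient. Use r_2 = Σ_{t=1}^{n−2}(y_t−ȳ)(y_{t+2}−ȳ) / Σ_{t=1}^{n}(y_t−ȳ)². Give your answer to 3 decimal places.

-0.033

Mean ȳ = (-3 + 4 − 9 + 5 + 1 − 5 − 3 + 9 − 3 + 2)/10 = -0.2000
Numerator Σ_{t=1}^{8}(y_t−ȳ)(y_{t+2}−ȳ) = -8.4800
Denominator Σ(y_t−ȳ)² = 259.6000
r_2 = -8.4800 / 259.6000 = -0.033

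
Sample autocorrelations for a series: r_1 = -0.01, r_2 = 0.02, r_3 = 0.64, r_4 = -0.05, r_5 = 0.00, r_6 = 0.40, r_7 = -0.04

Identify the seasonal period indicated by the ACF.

The largest autocorrelation is r_3 = 0.64, with a weaker echo at lag 6 (0.40); the remaining lags stay at or below 0.02.
The dominant spike at lag 3 indicates a seasonal period of 3.

3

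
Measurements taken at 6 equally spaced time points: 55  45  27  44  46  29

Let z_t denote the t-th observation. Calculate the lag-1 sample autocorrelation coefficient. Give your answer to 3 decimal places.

-0.148

Mean z̄ = (55 + 45 + 27 + 44 + 46 + 29)/6 = 41.0000
Deviations from mean: 14.0000, 4.0000, -14.0000, 3.0000, 5.0000, -12.0000
Numerator Σ_{t=1}^{5}(z_t−z̄)(z_{t+1}−z̄) = -87.0000
Denominator Σ(z_t−z̄)² = 586.0000
r_1 = -87.0000 / 586.0000 = -0.148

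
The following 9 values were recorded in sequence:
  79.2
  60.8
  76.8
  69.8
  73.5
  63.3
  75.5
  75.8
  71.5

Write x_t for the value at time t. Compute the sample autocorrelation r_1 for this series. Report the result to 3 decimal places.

-0.588

Mean x̄ = (79.2 + 60.8 + 76.8 + 69.8 + 73.5 + 63.3 + 75.5 + 75.8 + 71.5)/9 = 71.8000
Numerator Σ_{t=1}^{8}(x_t−x̄)(x_{t+1}−x̄) = -182.1000
Denominator Σ(x_t−x̄)² = 309.6800
r_1 = -182.1000 / 309.6800 = -0.588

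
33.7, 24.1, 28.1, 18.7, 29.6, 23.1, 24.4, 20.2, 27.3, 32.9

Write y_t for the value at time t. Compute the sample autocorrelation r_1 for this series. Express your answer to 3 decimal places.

Mean ȳ = (33.7 + 24.1 + 28.1 + 18.7 + 29.6 + 23.1 + 24.4 + 20.2 + 27.3 + 32.9)/10 = 26.2100
Numerator Σ_{t=1}^{9}(y_t−ȳ)(y_{t+1}−ȳ) = -52.7391
Denominator Σ(y_t−ȳ)² = 227.0290
r_1 = -52.7391 / 227.0290 = -0.232

-0.232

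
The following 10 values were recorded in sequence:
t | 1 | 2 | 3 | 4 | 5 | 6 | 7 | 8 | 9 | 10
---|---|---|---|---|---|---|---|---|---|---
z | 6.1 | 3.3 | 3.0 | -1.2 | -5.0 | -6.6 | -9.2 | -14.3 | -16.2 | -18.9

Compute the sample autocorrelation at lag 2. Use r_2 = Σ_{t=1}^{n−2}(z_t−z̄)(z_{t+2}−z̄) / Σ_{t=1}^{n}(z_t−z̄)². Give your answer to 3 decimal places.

0.437

Mean z̄ = (6.1 + 3.3 + 3.0 − 1.2 − 5.0 − 6.6 − 9.2 − 14.3 − 16.2 − 18.9)/10 = -5.9000
Numerator Σ_{t=1}^{8}(z_t−z̄)(z_{t+2}−z̄) = 300.8600
Denominator Σ(z_t−z̄)² = 687.7800
r_2 = 300.8600 / 687.7800 = 0.437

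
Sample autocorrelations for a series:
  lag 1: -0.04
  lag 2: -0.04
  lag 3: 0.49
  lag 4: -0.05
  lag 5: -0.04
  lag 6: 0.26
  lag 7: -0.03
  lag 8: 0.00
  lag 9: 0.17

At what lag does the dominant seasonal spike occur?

The largest autocorrelation is r_3 = 0.49, with weaker echoes at lags 6 (0.26) and 9 (0.17); the remaining lags stay at or below 0.00.
The dominant spike at lag 3 indicates a seasonal period of 3.

3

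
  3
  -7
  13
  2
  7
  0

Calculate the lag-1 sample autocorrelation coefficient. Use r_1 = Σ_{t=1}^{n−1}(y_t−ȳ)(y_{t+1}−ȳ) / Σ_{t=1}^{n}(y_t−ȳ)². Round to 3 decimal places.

-0.558

Mean ȳ = (3 − 7 + 13 + 2 + 7 + 0)/6 = 3.0000
Deviations from mean: 0.0000, -10.0000, 10.0000, -1.0000, 4.0000, -3.0000
Numerator Σ_{t=1}^{5}(y_t−ȳ)(y_{t+1}−ȳ) = -126.0000
Denominator Σ(y_t−ȳ)² = 226.0000
r_1 = -126.0000 / 226.0000 = -0.558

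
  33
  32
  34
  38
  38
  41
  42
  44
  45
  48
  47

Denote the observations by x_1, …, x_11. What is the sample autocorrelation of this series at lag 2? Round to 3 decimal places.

0.458

Mean x̄ = (33 + 32 + 34 + 38 + 38 + 41 + 42 + 44 + 45 + 48 + 47)/11 = 40.1818
Numerator Σ_{t=1}^{9}(x_t−x̄)(x_{t+2}−x̄) = 144.5702
Denominator Σ(x_t−x̄)² = 315.6364
r_2 = 144.5702 / 315.6364 = 0.458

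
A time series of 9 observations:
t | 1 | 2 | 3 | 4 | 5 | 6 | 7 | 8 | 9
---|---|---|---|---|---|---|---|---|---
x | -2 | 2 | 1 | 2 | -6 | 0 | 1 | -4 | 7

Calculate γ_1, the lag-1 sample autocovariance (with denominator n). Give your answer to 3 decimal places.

Mean x̄ = (-2 + 2 + 1 + 2 − 6 + 0 + 1 − 4 + 7)/9 = 0.1111
Σ_{t=1}^{8}(x_t−x̄)(x_{t+1}−x̄) = -43.5679
γ_1 = -43.5679 / 9 = -4.841

-4.841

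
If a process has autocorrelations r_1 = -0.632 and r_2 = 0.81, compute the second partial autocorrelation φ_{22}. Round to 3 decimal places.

0.684

φ_{22} = (r_2 − r_1²) / (1 − r_1²)
r_1² = (-0.632)² = 0.399424
Numerator = 0.81 − 0.3994 = 0.4106; denominator = 1 − 0.3994 = 0.6006
φ_{22} = 0.4106 / 0.6006 = 0.684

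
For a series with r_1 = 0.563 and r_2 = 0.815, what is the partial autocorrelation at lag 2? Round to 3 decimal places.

φ_{22} = (r_2 − r_1²) / (1 − r_1²)
r_1² = (0.563)² = 0.316969
Numerator = 0.815 − 0.3170 = 0.4980; denominator = 1 − 0.3170 = 0.6830
φ_{22} = 0.4980 / 0.6830 = 0.729

0.729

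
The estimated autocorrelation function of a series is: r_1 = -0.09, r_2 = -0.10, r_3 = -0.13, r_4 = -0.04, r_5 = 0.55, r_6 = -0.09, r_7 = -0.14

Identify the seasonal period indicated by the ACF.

The largest autocorrelation is r_5 = 0.55; the remaining lags stay at or below -0.04.
The dominant spike at lag 5 indicates a seasonal period of 5.

5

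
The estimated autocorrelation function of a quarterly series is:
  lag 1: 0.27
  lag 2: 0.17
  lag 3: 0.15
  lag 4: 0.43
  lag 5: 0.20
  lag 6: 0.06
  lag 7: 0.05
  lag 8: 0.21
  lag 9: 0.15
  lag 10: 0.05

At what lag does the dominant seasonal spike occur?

The largest autocorrelation is r_4 = 0.43; the remaining lags stay at or below 0.27. The elevated value at lag 1 (0.27), dropping to 0.17 at lag 2, reflects decaying short-term dependence rather than seasonality.
The dominant spike at lag 4 indicates a seasonal period of 4.

4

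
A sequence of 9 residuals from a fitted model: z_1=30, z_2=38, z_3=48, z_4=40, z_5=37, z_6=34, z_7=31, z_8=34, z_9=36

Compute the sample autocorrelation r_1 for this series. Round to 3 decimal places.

0.333

Mean z̄ = (30 + 38 + 48 + 40 + 37 + 34 + 31 + 34 + 36)/9 = 36.4444
Numerator Σ_{t=1}^{8}(z_t−z̄)(z_{t+1}−z̄) = 77.3580
Denominator Σ(z_t−z̄)² = 232.2222
r_1 = 77.3580 / 232.2222 = 0.333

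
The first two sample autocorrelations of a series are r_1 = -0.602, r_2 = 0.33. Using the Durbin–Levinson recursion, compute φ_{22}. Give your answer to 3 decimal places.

φ_{22} = (r_2 − r_1²) / (1 − r_1²)
r_1² = (-0.602)² = 0.362404
Numerator = 0.33 − 0.3624 = -0.0324; denominator = 1 − 0.3624 = 0.6376
φ_{22} = -0.0324 / 0.6376 = -0.051

-0.051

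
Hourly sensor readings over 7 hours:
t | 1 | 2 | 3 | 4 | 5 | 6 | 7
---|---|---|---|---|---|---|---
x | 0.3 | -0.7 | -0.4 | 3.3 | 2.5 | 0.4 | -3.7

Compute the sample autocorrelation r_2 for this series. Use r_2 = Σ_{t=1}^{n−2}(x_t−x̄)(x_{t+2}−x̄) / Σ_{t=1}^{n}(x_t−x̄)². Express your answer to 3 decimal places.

-0.408

Mean x̄ = (0.3 − 0.7 − 0.4 + 3.3 + 2.5 + 0.4 − 3.7)/7 = 0.2429
Numerator Σ_{t=1}^{5}(x_t−x̄)(x_{t+2}−x̄) = -12.7894
Denominator Σ(x_t−x̄)² = 31.3171
r_2 = -12.7894 / 31.3171 = -0.408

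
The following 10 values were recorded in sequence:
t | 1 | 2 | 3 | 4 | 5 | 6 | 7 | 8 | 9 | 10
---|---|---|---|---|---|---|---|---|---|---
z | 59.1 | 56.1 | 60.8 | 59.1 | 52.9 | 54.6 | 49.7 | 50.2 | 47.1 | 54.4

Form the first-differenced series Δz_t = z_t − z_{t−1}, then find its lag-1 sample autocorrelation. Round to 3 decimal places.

First differences Δz: -3.0, 4.7, -1.7, -6.2, 1.7, -4.9, 0.5, -3.1, 7.3
Mean of differences = -0.5222
Numerator Σ(Δz_t−Δz̄)(Δz_{t+1}−Δz̄) = -62.0227
Denominator Σ(Δz_t−Δz̄)² = 160.0156
r_1(Δz) = -62.0227 / 160.0156 = -0.388

-0.388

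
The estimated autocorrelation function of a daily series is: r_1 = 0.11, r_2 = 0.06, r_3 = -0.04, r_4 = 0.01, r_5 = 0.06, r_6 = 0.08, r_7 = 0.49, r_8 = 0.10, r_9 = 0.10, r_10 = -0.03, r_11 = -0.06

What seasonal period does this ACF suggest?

7

The largest autocorrelation is r_7 = 0.49; the remaining lags stay at or below 0.11.
The dominant spike at lag 7 indicates a seasonal period of 7.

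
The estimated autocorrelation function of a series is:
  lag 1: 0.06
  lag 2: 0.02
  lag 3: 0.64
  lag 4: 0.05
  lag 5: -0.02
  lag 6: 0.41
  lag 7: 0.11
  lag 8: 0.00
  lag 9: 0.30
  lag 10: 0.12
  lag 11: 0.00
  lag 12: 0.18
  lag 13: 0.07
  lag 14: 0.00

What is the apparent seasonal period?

The largest autocorrelation is r_3 = 0.64, with weaker echoes at lags 6 (0.41), 9 (0.30) and 12 (0.18); the remaining lags stay at or below 0.12.
The dominant spike at lag 3 indicates a seasonal period of 3.

3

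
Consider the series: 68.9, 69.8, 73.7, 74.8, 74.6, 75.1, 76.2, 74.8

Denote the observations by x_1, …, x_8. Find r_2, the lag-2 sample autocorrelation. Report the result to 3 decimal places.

Mean x̄ = (68.9 + 69.8 + 73.7 + 74.8 + 74.6 + 75.1 + 76.2 + 74.8)/8 = 73.4875
Σ(x_t−x̄)(x_{t+2}−x̄) = (-0.9748) + (-4.8398) + (0.2364) + (2.1164) + (3.0177) + (2.1164) = 1.6722
Denominator Σ(x_t−x̄)² = 49.3288
r_2 = 1.6722 / 49.3288 = 0.034

0.034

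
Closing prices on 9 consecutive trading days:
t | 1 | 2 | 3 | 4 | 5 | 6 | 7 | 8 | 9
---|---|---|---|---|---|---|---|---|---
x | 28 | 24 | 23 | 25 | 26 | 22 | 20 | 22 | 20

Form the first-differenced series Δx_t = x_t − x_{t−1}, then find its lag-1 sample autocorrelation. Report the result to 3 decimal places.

-0.071

First differences Δx: -4, -1, 2, 1, -4, -2, 2, -2
Mean of differences = -1.0000
Numerator Σ(Δx_t−Δx̄)(Δx_{t+1}−Δx̄) = -3.0000
Denominator Σ(Δx_t−Δx̄)² = 42.0000
r_1(Δx) = -3.0000 / 42.0000 = -0.071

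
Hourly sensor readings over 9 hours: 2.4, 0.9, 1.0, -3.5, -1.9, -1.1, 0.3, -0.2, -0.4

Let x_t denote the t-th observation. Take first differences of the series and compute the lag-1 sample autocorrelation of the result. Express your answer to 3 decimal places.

First differences Δx: -1.5, 0.1, -4.5, 1.6, 0.8, 1.4, -0.5, -0.2
Mean of differences = -0.3500
Numerator Σ(Δx_t−Δx̄)(Δx_{t+1}−Δx̄) = -6.5075
Denominator Σ(Δx_t−Δx̄)² = 26.9800
r_1(Δx) = -6.5075 / 26.9800 = -0.241

-0.241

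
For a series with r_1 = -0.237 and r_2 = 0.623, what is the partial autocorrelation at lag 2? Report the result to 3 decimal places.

0.601

φ_{22} = (r_2 − r_1²) / (1 − r_1²)
r_1² = (-0.237)² = 0.056169
Numerator = 0.623 − 0.0562 = 0.5668; denominator = 1 − 0.0562 = 0.9438
φ_{22} = 0.5668 / 0.9438 = 0.601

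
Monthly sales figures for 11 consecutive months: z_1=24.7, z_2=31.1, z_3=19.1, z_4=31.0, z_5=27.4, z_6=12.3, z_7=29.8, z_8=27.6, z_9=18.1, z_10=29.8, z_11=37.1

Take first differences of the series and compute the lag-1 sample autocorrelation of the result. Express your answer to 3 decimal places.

-0.451

First differences Δz: 6.4, -12.0, 11.9, -3.6, -15.1, 17.5, -2.2, -9.5, 11.7, 7.3
Mean of differences = 1.2400
Numerator Σ(Δz_t−Δz̄)(Δz_{t+1}−Δz̄) = -515.5956
Denominator Σ(Δz_t−Δz̄)² = 1143.6840
r_1(Δz) = -515.5956 / 1143.6840 = -0.451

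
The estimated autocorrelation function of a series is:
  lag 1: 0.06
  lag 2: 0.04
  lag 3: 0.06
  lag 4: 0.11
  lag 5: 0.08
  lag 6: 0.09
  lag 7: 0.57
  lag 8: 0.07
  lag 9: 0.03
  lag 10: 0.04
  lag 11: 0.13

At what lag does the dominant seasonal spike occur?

7

The largest autocorrelation is r_7 = 0.57; the remaining lags stay at or below 0.13.
The dominant spike at lag 7 indicates a seasonal period of 7.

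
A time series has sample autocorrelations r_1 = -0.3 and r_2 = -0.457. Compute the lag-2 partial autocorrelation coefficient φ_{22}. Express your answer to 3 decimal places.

φ_{22} = (r_2 − r_1²) / (1 − r_1²)
r_1² = (-0.3)² = 0.09
Numerator = -0.457 − 0.0900 = -0.5470; denominator = 1 − 0.0900 = 0.9100
φ_{22} = -0.5470 / 0.9100 = -0.601

-0.601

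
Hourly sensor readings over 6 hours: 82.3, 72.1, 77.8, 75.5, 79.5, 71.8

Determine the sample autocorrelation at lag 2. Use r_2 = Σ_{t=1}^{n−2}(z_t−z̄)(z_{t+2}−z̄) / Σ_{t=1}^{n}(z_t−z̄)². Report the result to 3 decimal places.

Mean z̄ = (82.3 + 72.1 + 77.8 + 75.5 + 79.5 + 71.8)/6 = 76.5000
Deviations from mean: 5.8000, -4.4000, 1.3000, -1.0000, 3.0000, -4.7000
Σ(z_t−z̄)(z_{t+2}−z̄) = (7.5400) + (4.4000) + (3.9000) + (4.7000) = 20.5400
Denominator Σ(z_t−z̄)² = 86.7800
r_2 = 20.5400 / 86.7800 = 0.237

0.237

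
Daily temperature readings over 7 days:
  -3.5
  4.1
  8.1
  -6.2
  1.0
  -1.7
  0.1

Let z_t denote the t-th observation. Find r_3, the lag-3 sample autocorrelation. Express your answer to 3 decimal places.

0.094

Mean z̄ = (-3.5 + 4.1 + 8.1 − 6.2 + 1.0 − 1.7 + 0.1)/7 = 0.2714
Deviations from mean: -3.7714, 3.8286, 7.8286, -6.4714, 0.7286, -1.9714, -0.1714
Σ(z_t−z̄)(z_{t+3}−z̄) = (24.4065) + (2.7894) + (-15.4335) + (1.1094) = 12.8718
Denominator Σ(z_t−z̄)² = 136.4943
r_3 = 12.8718 / 136.4943 = 0.094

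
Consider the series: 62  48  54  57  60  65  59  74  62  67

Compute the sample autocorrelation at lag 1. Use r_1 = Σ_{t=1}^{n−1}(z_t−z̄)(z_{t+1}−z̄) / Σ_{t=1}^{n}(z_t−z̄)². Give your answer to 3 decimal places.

0.193

Mean z̄ = (62 + 48 + 54 + 57 + 60 + 65 + 59 + 74 + 62 + 67)/10 = 60.8000
Numerator Σ_{t=1}^{9}(z_t−z̄)(z_{t+1}−z̄) = 89.1600
Denominator Σ(z_t−z̄)² = 461.6000
r_1 = 89.1600 / 461.6000 = 0.193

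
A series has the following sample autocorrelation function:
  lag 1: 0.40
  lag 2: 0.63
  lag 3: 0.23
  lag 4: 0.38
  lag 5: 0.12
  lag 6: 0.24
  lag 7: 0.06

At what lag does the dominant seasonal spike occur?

The largest autocorrelation is r_2 = 0.63; the remaining lags stay at or below 0.40.
The dominant spike at lag 2 indicates a seasonal period of 2.

2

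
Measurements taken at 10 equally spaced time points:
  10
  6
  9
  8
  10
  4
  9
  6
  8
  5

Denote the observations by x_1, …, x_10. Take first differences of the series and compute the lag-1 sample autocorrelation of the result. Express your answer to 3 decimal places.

First differences Δx: -4, 3, -1, 2, -6, 5, -3, 2, -3
Mean of differences = -0.5556
Numerator Σ(Δx_t−Δx̄)(Δx_{t+1}−Δx̄) = -85.1975
Denominator Σ(Δx_t−Δx̄)² = 110.2222
r_1(Δx) = -85.1975 / 110.2222 = -0.773

-0.773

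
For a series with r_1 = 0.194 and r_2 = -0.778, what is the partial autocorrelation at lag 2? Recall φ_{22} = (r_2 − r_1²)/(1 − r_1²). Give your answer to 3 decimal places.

-0.848

φ_{22} = (r_2 − r_1²) / (1 − r_1²)
r_1² = (0.194)² = 0.037636
Numerator = -0.778 − 0.0376 = -0.8156; denominator = 1 − 0.0376 = 0.9624
φ_{22} = -0.8156 / 0.9624 = -0.848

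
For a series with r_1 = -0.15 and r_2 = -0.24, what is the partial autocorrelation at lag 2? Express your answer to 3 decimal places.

-0.269

φ_{22} = (r_2 − r_1²) / (1 − r_1²)
r_1² = (-0.15)² = 0.0225
Numerator = -0.24 − 0.0225 = -0.2625; denominator = 1 − 0.0225 = 0.9775
φ_{22} = -0.2625 / 0.9775 = -0.269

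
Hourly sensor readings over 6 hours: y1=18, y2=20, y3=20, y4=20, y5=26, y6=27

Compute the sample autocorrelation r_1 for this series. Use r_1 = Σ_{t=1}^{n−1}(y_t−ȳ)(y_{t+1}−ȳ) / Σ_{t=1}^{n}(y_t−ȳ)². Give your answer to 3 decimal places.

Mean ȳ = (18 + 20 + 20 + 20 + 26 + 27)/6 = 21.8333
Deviations from mean: -3.8333, -1.8333, -1.8333, -1.8333, 4.1667, 5.1667
Σ(y_t−ȳ)(y_{t+1}−ȳ) = (7.0278) + (3.3611) + (3.3611) + (-7.6389) + (21.5278) = 27.6389
Denominator Σ(y_t−ȳ)² = 68.8333
r_1 = 27.6389 / 68.8333 = 0.402

0.402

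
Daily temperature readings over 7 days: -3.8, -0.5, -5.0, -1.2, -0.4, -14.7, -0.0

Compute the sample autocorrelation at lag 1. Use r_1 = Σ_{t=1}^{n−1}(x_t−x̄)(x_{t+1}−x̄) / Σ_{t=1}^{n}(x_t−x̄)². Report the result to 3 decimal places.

-0.466

Mean x̄ = (-3.8 − 0.5 − 5.0 − 1.2 − 0.4 − 14.7 − 0.0)/7 = -3.6571
Deviations from mean: -0.1429, 3.1571, -1.3429, 2.4571, 3.2571, -11.0429, 3.6571
Σ(x_t−x̄)(x_{t+1}−x̄) = (-0.4510) + (-4.2396) + (-3.2996) + (8.0033) + (-35.9682) + (-40.3853) = -76.3404
Denominator Σ(x_t−x̄)² = 163.7571
r_1 = -76.3404 / 163.7571 = -0.466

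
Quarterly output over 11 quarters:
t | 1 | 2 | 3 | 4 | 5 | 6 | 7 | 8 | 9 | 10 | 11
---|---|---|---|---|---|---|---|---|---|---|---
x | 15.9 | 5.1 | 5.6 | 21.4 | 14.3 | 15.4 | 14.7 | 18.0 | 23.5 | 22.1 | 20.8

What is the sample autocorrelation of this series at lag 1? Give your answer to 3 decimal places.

0.363

Mean x̄ = (15.9 + 5.1 + 5.6 + 21.4 + 14.3 + 15.4 + 14.7 + 18.0 + 23.5 + 22.1 + 20.8)/11 = 16.0727
Numerator Σ_{t=1}^{10}(x_t−x̄)(x_{t+1}−x̄) = 138.6183
Denominator Σ(x_t−x̄)² = 381.5218
r_1 = 138.6183 / 381.5218 = 0.363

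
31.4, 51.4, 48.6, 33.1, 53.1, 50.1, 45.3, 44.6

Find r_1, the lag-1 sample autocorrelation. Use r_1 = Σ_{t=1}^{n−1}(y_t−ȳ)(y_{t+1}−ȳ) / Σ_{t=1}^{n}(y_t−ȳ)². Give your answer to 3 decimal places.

-0.333

Mean ȳ = (31.4 + 51.4 + 48.6 + 33.1 + 53.1 + 50.1 + 45.3 + 44.6)/8 = 44.7000
Deviations from mean: -13.3000, 6.7000, 3.9000, -11.6000, 8.4000, 5.4000, 0.6000, -0.1000
Numerator Σ_{t=1}^{7}(y_t−ȳ)(y_{t+1}−ȳ) = -157.1200
Denominator Σ(y_t−ȳ)² = 471.6400
r_1 = -157.1200 / 471.6400 = -0.333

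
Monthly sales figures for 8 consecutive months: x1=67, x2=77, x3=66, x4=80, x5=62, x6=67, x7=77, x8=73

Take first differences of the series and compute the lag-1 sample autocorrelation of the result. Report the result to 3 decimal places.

-0.681

First differences Δx: 10, -11, 14, -18, 5, 10, -4
Mean of differences = 0.8571
Numerator Σ(Δx_t−Δx̄)(Δx_{t+1}−Δx̄) = -596.7347
Denominator Σ(Δx_t−Δx̄)² = 876.8571
r_1(Δx) = -596.7347 / 876.8571 = -0.681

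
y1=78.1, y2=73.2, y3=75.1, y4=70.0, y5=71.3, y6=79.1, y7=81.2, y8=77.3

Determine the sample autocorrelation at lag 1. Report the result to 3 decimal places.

Mean ȳ = (78.1 + 73.2 + 75.1 + 70.0 + 71.3 + 79.1 + 81.2 + 77.3)/8 = 75.6625
Deviations from mean: 2.4375, -2.4625, -0.5625, -5.6625, -4.3625, 3.4375, 5.5375, 1.6375
Numerator Σ_{t=1}^{7}(y_t−ȳ)(y_{t+1}−ȳ) = 36.3773
Denominator Σ(y_t−ȳ)² = 108.5788
r_1 = 36.3773 / 108.5788 = 0.335

0.335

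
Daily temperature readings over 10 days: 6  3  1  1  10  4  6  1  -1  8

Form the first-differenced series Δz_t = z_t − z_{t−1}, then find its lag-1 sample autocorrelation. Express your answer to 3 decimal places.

First differences Δz: -3, -2, 0, 9, -6, 2, -5, -2, 9
Mean of differences = 0.2222
Numerator Σ(Δz_t−Δz̄)(Δz_{t+1}−Δz̄) = -77.1605
Denominator Σ(Δz_t−Δz̄)² = 243.5556
r_1(Δz) = -77.1605 / 243.5556 = -0.317

-0.317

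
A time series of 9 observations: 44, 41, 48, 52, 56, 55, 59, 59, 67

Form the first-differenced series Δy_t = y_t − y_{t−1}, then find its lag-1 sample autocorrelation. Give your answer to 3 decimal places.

-0.429

First differences Δy: -3, 7, 4, 4, -1, 4, 0, 8
Mean of differences = 2.8750
Numerator Σ(Δy_t−Δȳ)(Δy_{t+1}−Δȳ) = -45.0156
Denominator Σ(Δy_t−Δȳ)² = 104.8750
r_1(Δy) = -45.0156 / 104.8750 = -0.429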